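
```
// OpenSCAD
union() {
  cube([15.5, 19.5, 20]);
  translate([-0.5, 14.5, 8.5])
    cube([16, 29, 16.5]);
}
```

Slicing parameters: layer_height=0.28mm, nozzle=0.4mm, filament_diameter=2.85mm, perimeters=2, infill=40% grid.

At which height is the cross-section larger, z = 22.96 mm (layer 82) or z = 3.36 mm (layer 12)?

Layer 82 (z = 22.96): the cube does not reach this height (z outside [0, 20]); the 16×29 cube at (-0.5, 14.5) contributes its full rectangle (area 464.00 mm²); Taking the union: only the 16×29 cube at (-0.5, 14.5) is present, so the union is just that shape — area = 464.00 mm². So its area = 464.00 mm². Layer 12 (z = 3.36): the cube (footprint 15.5×19.5) is included at this height (area 302.25 mm²); the cube at (-0.5, 14.5) is not intersected at this z (z outside [8.5, 25]); Merging all regions: only the 15.5×19.5 cube is present, so the union is just that shape — area = 302.25 mm². So its area = 302.25 mm². Layer 82 is larger (464.00 vs 302.25 mm²).

layer 82 (z = 22.96 mm)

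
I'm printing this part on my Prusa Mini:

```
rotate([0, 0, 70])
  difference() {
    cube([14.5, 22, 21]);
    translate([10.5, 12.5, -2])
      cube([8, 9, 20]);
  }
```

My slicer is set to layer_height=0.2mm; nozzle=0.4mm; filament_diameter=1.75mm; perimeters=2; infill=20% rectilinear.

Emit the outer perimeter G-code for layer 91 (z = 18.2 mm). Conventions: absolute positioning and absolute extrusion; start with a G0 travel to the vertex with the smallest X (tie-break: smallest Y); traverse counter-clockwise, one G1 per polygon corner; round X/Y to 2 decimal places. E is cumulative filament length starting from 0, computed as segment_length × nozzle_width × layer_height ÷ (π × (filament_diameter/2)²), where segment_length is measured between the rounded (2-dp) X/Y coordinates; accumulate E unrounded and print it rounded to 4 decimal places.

At z = 18.2 mm: the 14.5×22 cube contributes its full rectangle; the cube at (10.5, 12.5) is absent (z outside [-2, 18]); After the difference (first − rest): none of the subtracted shapes is present at this height, so the 14.5×22 cube is unchanged — 1 connected region; (rotated 70° about Z; rotation is an isometry so areas/perimeters/island counts are preserved). The outline is a single polygon with 4 vertices. Extrusion per mm of travel: 0.4 × 0.2 / (π × 0.875²) = 0.033260. Accumulating E over each segment gives final E = 2.4280.

G0 X-20.67 Y7.52 Z18.20
G1 X0.00 Y0.00 E0.7316
G1 X4.96 Y13.63 E1.2140
G1 X-15.71 Y21.15 E1.9456
G1 X-20.67 Y7.52 E2.4280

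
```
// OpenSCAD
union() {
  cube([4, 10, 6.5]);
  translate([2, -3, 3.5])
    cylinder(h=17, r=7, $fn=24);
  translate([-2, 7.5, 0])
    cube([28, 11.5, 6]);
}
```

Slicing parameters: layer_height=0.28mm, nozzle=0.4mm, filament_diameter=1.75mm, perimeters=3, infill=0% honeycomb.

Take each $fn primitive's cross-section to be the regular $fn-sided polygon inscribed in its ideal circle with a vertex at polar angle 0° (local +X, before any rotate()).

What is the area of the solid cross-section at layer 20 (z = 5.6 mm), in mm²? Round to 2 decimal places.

At z = 5.6 mm: the 4×10 cube contributes its full rectangle (area 40.00 mm²); the r=7 cylinder at (2, -3) contributes a regular 24-gon of circumradius 7 (area = (24/2)·7.000²·sin(360°/24) = 152.19 mm²); the cube at (-2, 7.5) is present — its section is the full 28×11.5 rectangle (area 322.00 mm²); Taking the union: the regions partially overlap — summed areas 514.19 mm² minus the doubly-counted overlap 25.46 mm² gives 488.72 mm² — area = 488.72 mm². Overall, the cross-section is a single solid region. Net area = 488.72 mm².

488.72 mm²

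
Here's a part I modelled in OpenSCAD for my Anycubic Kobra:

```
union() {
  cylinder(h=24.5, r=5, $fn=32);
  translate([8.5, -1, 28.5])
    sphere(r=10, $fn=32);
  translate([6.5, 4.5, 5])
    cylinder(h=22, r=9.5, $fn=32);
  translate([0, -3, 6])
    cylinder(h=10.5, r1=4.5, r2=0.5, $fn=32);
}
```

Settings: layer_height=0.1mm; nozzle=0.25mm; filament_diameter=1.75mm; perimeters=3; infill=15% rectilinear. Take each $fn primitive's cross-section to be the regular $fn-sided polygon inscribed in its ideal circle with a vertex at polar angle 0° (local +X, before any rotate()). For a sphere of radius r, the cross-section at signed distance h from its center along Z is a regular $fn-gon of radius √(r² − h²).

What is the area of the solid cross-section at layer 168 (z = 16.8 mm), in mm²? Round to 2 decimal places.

309.71 mm²

At z = 16.8 mm: the r=5 cylinder gives a regular 32-gon of circumradius 5 (constant along its height) (area = (32/2)·5.000²·sin(360°/32) = 78.04 mm²); the sphere at (8.5, -1) is absent (|z−center|=11.700 > r=10); the cylinder at (6.5, 4.5): section is a regular 32-gon, circumradius r=9.5 (area = (32/2)·9.500²·sin(360°/32) = 281.71 mm²); the cone at (0, -3) is not intersected at this z (z outside [6, 16.5]); Merging all regions: the regions partially overlap — summed areas 359.75 mm² minus the doubly-counted overlap 50.04 mm² gives 309.71 mm² — area = 309.71 mm². Overall, the cross-section is a single solid region. Net area = 309.71 mm².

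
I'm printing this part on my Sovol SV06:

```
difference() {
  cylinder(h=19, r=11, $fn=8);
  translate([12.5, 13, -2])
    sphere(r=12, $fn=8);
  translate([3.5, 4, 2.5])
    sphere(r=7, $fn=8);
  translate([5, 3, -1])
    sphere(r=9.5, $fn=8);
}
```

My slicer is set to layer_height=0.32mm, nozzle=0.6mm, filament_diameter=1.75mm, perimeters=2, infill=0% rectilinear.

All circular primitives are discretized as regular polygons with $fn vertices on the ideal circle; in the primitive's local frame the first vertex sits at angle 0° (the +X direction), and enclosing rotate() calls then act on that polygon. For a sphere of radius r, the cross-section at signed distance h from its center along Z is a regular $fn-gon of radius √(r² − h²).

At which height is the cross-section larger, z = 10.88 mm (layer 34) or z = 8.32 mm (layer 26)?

Layer 34 (z = 10.88): the r=11 cylinder contributes a regular 8-gon of circumradius 11 (area = (8/2)·11.000²·sin(360°/8) = 342.24 mm²); the sphere at (12.5, 13) does not reach this height (|z−center|=12.880 > r=12); the sphere at (3.5, 4) is absent (|z−center|=8.380 > r=7); the sphere at (5, 3) is not intersected at this z (|z−center|=11.880 > r=9.5); Taking the first minus the rest: none of the subtracted shapes is present at this height, so the r=11 cylinder is unchanged — area = 342.24 mm². So its area = 342.24 mm². Layer 26 (z = 8.32): the cylinder: section is a regular 8-gon, circumradius r=11 (area = (8/2)·11.000²·sin(360°/8) = 342.24 mm²); the r=12 sphere at (12.5, 13) slices to a regular 8-gon of circumradius 6.124 (√(r²−h²) with h=10.32 from center) (area = (8/2)·6.124²·sin(360°/8) = 106.06 mm²); the r=7 sphere at (3.5, 4) contributes a regular 8-gon of circumradius √(7²−5.82²) = 3.889 (area = (8/2)·3.889²·sin(360°/8) = 42.79 mm²); the sphere at (5, 3): section is a regular 8-gon, circumradius = √(r²−h²) = √(9.5²−9.32²) = 1.841 (area = (8/2)·1.841²·sin(360°/8) = 9.58 mm²); After the difference (first − rest): starting from the r=11 cylinder (342.24 mm²), the r=12 sphere at (12.5, 13) misses the remaining region (no effect); the r=7 sphere at (3.5, 4) lies wholly inside it (removes its full 42.79 mm² and its 23.81 mm outline becomes a hole wall); the r=9.5 sphere at (5, 3) misses the remaining region (no effect) — area = 299.45 mm². So its area = 299.45 mm². Layer 34 is larger (342.24 vs 299.45 mm²).

layer 34 (z = 10.88 mm)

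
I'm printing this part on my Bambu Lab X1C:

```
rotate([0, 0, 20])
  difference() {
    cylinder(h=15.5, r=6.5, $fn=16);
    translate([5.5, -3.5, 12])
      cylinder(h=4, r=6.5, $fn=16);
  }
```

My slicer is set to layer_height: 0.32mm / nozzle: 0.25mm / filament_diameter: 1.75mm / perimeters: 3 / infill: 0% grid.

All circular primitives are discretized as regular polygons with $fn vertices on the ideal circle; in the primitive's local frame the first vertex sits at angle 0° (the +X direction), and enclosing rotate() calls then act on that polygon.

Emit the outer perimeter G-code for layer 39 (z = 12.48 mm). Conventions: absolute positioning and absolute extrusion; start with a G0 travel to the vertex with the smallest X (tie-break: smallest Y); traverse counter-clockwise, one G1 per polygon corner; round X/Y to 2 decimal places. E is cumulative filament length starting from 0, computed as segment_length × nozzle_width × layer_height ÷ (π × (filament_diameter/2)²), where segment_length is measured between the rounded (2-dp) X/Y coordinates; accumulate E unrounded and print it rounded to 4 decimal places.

G0 X-6.49 Y0.28 Z12.48
G1 X-6.11 Y-2.22 E0.0841
G1 X-4.79 Y-4.39 E0.1686
G1 X-2.75 Y-5.89 E0.2528
G1 X-0.28 Y-6.49 E0.3373
G1 X2.03 Y-6.14 E0.4151
G1 X1.57 Y-5.80 E0.4341
G1 X0.26 Y-3.63 E0.5184
G1 X-0.13 Y-1.12 E0.6029
G1 X0.47 Y1.34 E0.6871
G1 X1.97 Y3.38 E0.7713
G1 X4.14 Y4.70 E0.8558
G1 X4.33 Y4.73 E0.8622
G1 X2.75 Y5.89 E0.9274
G1 X0.28 Y6.49 E1.0119
G1 X-2.22 Y6.11 E1.0960
G1 X-4.39 Y4.79 E1.1805
G1 X-5.89 Y2.75 E1.2647
G1 X-6.49 Y0.28 E1.3493

At z = 12.48 mm: the cylinder: section is a regular 16-gon, circumradius r=6.5; the cylinder at (5.5, -3.5): section is a regular 16-gon, circumradius r=6.5; After the difference (first − rest): starting from the r=6.5 cylinder, the r=6.5 cylinder at (5.5, -3.5) partially overlaps it — only the 49.50 mm² overlap (of its 129.35 mm²) is removed, clipping the outline — 1 connected region; (whole slice rotated 20° about Z — lengths, areas and connectivity unchanged). The outline is a single polygon with 18 vertices. Extrusion per mm of travel: 0.25 × 0.32 / (π × 0.875²) = 0.033260. Accumulating E over each segment gives final E = 1.3493.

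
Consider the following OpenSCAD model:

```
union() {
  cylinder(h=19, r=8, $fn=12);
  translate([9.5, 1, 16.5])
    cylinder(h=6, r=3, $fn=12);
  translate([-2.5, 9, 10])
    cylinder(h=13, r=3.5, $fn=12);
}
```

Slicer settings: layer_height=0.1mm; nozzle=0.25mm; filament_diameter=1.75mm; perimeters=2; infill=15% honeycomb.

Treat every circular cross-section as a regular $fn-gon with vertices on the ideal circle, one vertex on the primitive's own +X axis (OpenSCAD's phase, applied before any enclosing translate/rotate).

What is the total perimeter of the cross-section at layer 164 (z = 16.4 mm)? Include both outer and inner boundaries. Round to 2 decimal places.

59.21 mm

At z = 16.4 mm: the cylinder: section is a regular 12-gon, circumradius r=8 (perimeter = 2·12·8.000·sin(180°/12) = 49.69 mm); the cylinder at (9.5, 1) does not reach this height (z outside [16.5, 22.5]); the r=3.5 cylinder at (-2.5, 9) gives a regular 12-gon of circumradius 3.5 (constant along its height) (perimeter = 2·12·3.500·sin(180°/12) = 21.74 mm); Taking the union: the regions partially overlap (shared area 7.40 mm²), so the edge portions inside another operand are dropped and the merged outline is re-measured after clipping — boundary = 59.21 mm. Overall, the cross-section is a single solid region. Total boundary length (outer) = 59.21 mm.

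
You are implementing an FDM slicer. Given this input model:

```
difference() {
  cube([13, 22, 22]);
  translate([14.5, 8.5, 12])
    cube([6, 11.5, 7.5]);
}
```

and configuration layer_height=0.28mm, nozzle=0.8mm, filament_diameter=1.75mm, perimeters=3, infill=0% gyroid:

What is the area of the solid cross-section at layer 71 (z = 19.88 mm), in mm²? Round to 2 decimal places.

286.00 mm²

At z = 19.88 mm: the cube (footprint 13×22) is included at this height (area 286.00 mm²); the cube at (14.5, 8.5) is absent (z outside [12, 19.5]); Subtracting the remaining from the first: none of the subtracted shapes is present at this height, so the 13×22 cube is unchanged — area = 286.00 mm². Overall, the cross-section is a single solid region. Net area = 286.00 mm².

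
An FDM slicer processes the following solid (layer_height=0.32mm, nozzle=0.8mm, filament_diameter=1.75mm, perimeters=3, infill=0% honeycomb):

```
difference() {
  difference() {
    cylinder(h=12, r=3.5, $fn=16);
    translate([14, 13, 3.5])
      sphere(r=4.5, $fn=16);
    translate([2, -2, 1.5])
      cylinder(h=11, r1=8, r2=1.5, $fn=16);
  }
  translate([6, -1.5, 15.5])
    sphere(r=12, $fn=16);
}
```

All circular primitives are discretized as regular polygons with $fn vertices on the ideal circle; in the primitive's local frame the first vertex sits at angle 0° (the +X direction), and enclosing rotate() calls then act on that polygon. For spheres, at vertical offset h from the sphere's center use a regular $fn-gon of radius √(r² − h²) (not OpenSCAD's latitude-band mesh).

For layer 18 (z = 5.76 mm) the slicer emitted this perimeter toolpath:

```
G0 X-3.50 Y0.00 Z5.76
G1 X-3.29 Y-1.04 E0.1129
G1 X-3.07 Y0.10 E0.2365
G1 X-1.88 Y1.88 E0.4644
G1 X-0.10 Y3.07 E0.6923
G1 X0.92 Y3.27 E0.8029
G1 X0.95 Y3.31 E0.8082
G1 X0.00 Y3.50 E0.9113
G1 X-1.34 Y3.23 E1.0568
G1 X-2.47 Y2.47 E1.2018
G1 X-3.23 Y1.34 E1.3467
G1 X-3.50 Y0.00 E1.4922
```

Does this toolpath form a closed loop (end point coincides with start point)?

Start point (G0): (-3.50, 0.00). End point (last G1): the path returns to the start — closed.

yes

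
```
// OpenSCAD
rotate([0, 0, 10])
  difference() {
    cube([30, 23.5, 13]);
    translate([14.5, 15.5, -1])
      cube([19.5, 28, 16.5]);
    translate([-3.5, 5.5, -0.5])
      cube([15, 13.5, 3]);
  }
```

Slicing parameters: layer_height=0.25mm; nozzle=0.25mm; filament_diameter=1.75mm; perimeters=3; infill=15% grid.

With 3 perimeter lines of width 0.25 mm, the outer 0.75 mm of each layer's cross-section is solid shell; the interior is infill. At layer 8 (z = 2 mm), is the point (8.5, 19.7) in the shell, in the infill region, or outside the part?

shell

At z = 2 mm: the 30×23.5 cube contributes its full rectangle; the cube at (14.5, 15.5) (footprint 19.5×28) is included at this height; the 15×13.5 cube at (-3.5, 5.5) contributes its full rectangle; After the difference (first − rest): starting from the 30×23.5 cube, the 19.5×28 cube at (14.5, 15.5) partially overlaps it — only the 124.00 mm² overlap (of its 546.00 mm²) is removed, clipping the outline; the 15×13.5 cube at (-3.5, 5.5) partially overlaps it — only the 155.25 mm² overlap (of its 202.50 mm²) is removed, clipping the outline — 1 connected region; (rotated 10° about Z; rotation is an isometry so areas/perimeters/island counts are preserved). Overall, the cross-section is a single solid region. Undo the 10° rotation: the query point maps to (11.792, 17.925) in the un-rotated model frame. The nearest boundary edge runs (11.50, 5.50)→(11.50, 19.00); distance from the point to it = 0.29 mm. The point is inside the cross-section, 0.29 mm from the nearest boundary — within the 0.75 mm shell band (3 × 0.25).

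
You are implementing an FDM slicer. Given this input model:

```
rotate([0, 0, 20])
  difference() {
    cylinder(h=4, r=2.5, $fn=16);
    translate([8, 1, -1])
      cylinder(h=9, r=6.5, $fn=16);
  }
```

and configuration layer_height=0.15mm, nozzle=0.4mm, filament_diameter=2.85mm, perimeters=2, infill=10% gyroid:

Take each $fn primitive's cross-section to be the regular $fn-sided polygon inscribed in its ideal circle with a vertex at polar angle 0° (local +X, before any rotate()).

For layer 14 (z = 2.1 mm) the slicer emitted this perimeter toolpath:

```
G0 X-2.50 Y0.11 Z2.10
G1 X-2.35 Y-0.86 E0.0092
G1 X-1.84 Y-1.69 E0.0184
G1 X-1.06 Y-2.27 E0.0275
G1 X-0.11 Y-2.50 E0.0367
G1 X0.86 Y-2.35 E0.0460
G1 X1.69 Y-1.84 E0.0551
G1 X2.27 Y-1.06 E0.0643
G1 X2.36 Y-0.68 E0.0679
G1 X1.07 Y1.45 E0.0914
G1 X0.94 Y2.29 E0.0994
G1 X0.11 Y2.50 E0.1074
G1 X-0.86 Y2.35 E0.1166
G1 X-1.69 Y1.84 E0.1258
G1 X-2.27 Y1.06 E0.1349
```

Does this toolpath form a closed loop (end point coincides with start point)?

Start point (G0): (-2.50, 0.11). End point (last G1): the path does not return to the start — open.

no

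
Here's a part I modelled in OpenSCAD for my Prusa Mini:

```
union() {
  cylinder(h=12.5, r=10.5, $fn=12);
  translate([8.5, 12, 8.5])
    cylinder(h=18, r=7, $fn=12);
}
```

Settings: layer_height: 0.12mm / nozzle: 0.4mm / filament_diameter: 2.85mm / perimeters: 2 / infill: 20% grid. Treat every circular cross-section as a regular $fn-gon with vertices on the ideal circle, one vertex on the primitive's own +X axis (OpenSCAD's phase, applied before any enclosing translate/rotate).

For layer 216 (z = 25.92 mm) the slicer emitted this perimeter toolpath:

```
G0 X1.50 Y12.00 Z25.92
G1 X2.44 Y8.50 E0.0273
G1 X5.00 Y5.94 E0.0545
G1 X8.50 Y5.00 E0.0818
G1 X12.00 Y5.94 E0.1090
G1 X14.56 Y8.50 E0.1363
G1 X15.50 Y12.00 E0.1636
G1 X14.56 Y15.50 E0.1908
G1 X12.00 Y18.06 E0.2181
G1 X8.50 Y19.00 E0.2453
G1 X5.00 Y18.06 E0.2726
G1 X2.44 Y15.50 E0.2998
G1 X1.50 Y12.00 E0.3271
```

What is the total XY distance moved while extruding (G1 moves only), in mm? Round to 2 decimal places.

43.47 mm

Sum the Euclidean lengths of each G1 segment: total = 43.47 mm.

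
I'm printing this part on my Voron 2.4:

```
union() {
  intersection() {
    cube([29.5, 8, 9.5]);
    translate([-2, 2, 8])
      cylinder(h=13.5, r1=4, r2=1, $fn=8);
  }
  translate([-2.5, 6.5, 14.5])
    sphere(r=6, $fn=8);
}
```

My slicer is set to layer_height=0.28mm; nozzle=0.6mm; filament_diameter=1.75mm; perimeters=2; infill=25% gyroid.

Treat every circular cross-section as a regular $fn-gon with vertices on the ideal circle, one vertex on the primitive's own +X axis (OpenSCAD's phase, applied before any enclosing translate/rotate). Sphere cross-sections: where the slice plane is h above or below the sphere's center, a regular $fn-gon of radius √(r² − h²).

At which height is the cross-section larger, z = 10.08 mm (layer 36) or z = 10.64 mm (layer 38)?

layer 38 (z = 10.64 mm)

Layer 36 (z = 10.08): the cube is not intersected at this z (z outside [0, 9.5]); the cone at (-2, 2) (r1=4→r2=1) has section circumradius 3.538 here — a regular 8-gon (area = (8/2)·3.538²·sin(360°/8) = 35.40 mm²); After intersecting: at least one operand is absent at this height, so nothing remains; the r=6 sphere at (-2.5, 6.5) contributes a regular 8-gon of circumradius √(6²−4.42²) = 4.058 (area = (8/2)·4.058²·sin(360°/8) = 46.57 mm²); Merging all regions: only the r=6 sphere at (-2.5, 6.5) is present, so the union is just that shape — area = 46.57 mm². So its area = 46.57 mm². Layer 38 (z = 10.64): the cube is absent (z outside [0, 9.5]); the cone at (-2, 2) contributes a regular 8-gon of circumradius 3.413 (interpolated between r1=4 and r2=1 at t=0.196) (area = (8/2)·3.413²·sin(360°/8) = 32.95 mm²); Taking the intersection: at least one operand is absent at this height, so nothing remains; the r=6 sphere at (-2.5, 6.5) slices to a regular 8-gon of circumradius 4.594 (√(r²−h²) with h=3.86 from center) (area = (8/2)·4.594²·sin(360°/8) = 59.68 mm²); Taking the union: only the r=6 sphere at (-2.5, 6.5) is present, so the union is just that shape — area = 59.68 mm². So its area = 59.68 mm². Layer 38 is larger (59.68 vs 46.57 mm²).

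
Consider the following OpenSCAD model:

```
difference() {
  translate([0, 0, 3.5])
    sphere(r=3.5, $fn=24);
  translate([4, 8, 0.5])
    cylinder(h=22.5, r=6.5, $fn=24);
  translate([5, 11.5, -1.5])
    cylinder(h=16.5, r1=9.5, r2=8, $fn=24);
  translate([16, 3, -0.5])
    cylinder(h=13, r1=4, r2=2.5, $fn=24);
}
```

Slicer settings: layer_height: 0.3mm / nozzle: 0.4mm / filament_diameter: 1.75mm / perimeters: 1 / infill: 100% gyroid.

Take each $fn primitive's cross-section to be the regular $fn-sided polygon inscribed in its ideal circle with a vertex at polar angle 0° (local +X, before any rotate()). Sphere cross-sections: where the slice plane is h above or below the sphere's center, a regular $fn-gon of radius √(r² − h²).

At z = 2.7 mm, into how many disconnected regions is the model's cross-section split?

1

At z = 2.7 mm: the r=3.5 sphere slices to a regular 24-gon of circumradius 3.407 (√(r²−h²) with h=0.8 from center); the r=6.5 cylinder at (4, 8) gives a regular 24-gon of circumradius 6.5 (constant along its height); the cone at (5, 11.5): at t=0.255 of its height the radius interpolates to r₁+(r₂−r₁)t = 9.118, giving a regular 24-gon of that circumradius; the cone at (16, 3) contributes a regular 24-gon of circumradius 3.631 (interpolated between r1=4 and r2=2.5 at t=0.246); Taking the first minus the rest: starting from the r=3.5 sphere, the r=6.5 cylinder at (4, 8) partially overlaps it — only the 2.38 mm² overlap (of its 131.22 mm²) is removed, clipping the outline; the cone at (5, 11.5) misses the remaining region (no effect); the cone at (16, 3) misses the remaining region (no effect) — 1 connected region. The result has 1 disconnected region.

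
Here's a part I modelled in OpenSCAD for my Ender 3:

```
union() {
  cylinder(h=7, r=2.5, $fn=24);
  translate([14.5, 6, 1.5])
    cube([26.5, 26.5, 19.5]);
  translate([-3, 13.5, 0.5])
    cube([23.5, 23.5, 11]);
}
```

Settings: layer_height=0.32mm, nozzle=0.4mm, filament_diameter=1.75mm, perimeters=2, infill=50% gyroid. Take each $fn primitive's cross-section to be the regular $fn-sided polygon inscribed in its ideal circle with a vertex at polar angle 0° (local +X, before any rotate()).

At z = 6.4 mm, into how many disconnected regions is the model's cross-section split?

At z = 6.4 mm: the r=2.5 cylinder gives a regular 24-gon of circumradius 2.5 (constant along its height); the 26.5×26.5 cube at (14.5, 6) contributes its full rectangle; the cube at (-3, 13.5) is present — its section is the full 23.5×23.5 rectangle; Combining (union): the regions partially overlap (shared area 114.00 mm²), so overlapping operands fuse into one piece — 2 connected regions. The result has 2 disconnected regions.

2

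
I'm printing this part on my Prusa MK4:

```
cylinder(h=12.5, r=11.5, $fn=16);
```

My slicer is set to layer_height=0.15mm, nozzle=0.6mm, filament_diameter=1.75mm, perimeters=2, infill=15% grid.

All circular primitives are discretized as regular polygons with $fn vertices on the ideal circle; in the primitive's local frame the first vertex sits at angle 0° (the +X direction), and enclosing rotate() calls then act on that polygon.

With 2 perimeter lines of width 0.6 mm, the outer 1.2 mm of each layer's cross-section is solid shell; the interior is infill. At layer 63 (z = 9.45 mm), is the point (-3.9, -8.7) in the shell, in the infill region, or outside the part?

infill

At z = 9.45 mm: the r=11.5 cylinder contributes a regular 16-gon of circumradius 11.5. Overall, the cross-section is a single solid region. The nearest boundary edge runs (-8.13, -8.13)→(-4.40, -10.62); distance from the point to it = 1.88 mm. The point is inside the cross-section and 1.88 mm from the nearest boundary — more than the 1.2 mm shell width (2 × 0.6), so it's in the infill interior.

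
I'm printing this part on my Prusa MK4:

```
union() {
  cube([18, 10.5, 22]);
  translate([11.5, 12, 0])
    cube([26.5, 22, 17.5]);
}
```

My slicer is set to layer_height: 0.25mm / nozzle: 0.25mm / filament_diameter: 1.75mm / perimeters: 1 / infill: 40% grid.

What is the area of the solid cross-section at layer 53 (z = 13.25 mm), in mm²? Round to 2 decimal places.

At z = 13.25 mm: the cube (footprint 18×10.5) is included at this height (area 189.00 mm²); the cube at (11.5, 12) is present — its section is the full 26.5×22 rectangle (area 583.00 mm²); Merging all regions: the 2 present regions are separate (no shared area or edge), so areas and boundary lengths simply add and each stays a separate island — area = 772.00 mm². Overall, the cross-section has 2 separate islands. Net area = 772.00 mm².

772.00 mm²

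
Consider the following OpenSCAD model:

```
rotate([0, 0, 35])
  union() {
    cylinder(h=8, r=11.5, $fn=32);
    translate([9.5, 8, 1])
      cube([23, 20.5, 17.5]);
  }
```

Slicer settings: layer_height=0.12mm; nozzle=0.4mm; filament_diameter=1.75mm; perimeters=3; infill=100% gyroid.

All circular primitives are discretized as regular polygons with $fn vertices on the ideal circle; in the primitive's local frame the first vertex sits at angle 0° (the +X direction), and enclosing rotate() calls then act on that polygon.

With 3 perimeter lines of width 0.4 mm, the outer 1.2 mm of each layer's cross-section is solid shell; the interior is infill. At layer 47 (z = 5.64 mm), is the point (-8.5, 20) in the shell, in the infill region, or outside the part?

At z = 5.64 mm: the cylinder: section is a regular 32-gon, circumradius r=11.5; the cube at (9.5, 8) is present — its section is the full 23×20.5 rectangle; Combining (union): the 2 present regions are separate (no shared area or edge), so areas and boundary lengths simply add and each stays a separate island — 2 connected regions; (whole slice rotated 35° about Z — lengths, areas and connectivity unchanged). Overall, the cross-section has 2 separate islands. Undo the 35° rotation: the query point maps to (4.509, 21.258) in the un-rotated model frame. The nearest boundary edge runs (9.50, 8.00)→(9.50, 28.50); distance from the point to it = 4.99 mm. The point is not inside any of the regions above, so it lies outside the cross-section (4.99 mm from the nearest boundary).

outside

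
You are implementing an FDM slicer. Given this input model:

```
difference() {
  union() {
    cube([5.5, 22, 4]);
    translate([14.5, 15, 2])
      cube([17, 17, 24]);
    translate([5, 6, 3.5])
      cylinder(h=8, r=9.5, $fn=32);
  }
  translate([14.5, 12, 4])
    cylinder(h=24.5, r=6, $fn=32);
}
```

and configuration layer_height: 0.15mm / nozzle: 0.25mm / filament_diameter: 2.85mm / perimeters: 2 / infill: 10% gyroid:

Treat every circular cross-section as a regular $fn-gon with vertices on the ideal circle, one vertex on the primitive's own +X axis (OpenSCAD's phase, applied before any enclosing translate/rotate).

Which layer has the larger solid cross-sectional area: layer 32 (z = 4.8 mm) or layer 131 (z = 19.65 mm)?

Layer 32 (z = 4.8): the cube is not intersected at this z (z outside [0, 4]); the 17×17 cube at (14.5, 15) contributes its full rectangle (area 289.00 mm²); the cylinder at (5, 6): section is a regular 32-gon, circumradius r=9.5 (area = (32/2)·9.500²·sin(360°/32) = 281.71 mm²); Taking the union: the 2 present regions are separate (no shared area or edge), so areas and boundary lengths simply add and each stays a separate island — area = 570.71 mm²; the cylinder at (14.5, 12): section is a regular 32-gon, circumradius r=6 (area = (32/2)·6.000²·sin(360°/32) = 112.37 mm²); Taking the first minus the rest: starting from the result so far (570.71 mm²), the r=6 cylinder at (14.5, 12) partially overlaps it — only the 40.48 mm² overlap (of its 112.37 mm²) is removed, clipping the outline — area = 530.23 mm². So its area = 530.23 mm². Layer 131 (z = 19.65): the cube is absent (z outside [0, 4]); the cube at (14.5, 15) (footprint 17×17) is included at this height (area 289.00 mm²); the cylinder at (5, 6) does not reach this height (z outside [3.5, 11.5]); Merging all regions: only the 17×17 cube at (14.5, 15) is present, so the union is just that shape — area = 289.00 mm²; the r=6 cylinder at (14.5, 12) gives a regular 32-gon of circumradius 6 (constant along its height) (area = (32/2)·6.000²·sin(360°/32) = 112.37 mm²); Subtracting the remaining from the first: starting from that combined region (289.00 mm²), the r=6 cylinder at (14.5, 12) partially overlaps it — only the 10.94 mm² overlap (of its 112.37 mm²) is removed, clipping the outline — area = 278.06 mm². So its area = 278.06 mm². Layer 32 is larger (530.23 vs 278.06 mm²).

layer 32 (z = 4.8 mm)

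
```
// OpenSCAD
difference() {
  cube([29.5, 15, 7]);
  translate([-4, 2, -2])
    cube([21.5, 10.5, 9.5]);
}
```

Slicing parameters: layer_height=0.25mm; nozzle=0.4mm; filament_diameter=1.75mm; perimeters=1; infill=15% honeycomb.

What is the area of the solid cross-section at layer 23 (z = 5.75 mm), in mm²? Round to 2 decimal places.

258.75 mm²

At z = 5.75 mm: the cube is present — its section is the full 29.5×15 rectangle (area 442.50 mm²); the cube at (-4, 2) (footprint 21.5×10.5) is included at this height (area 225.75 mm²); Subtracting the remaining from the first: starting from the 29.5×15 cube (442.50 mm²), the 21.5×10.5 cube at (-4, 2) partially overlaps it — only the 183.75 mm² overlap (of its 225.75 mm²) is removed, clipping the outline — area = 258.75 mm². Overall, the cross-section is a single solid region. Net area = 258.75 mm².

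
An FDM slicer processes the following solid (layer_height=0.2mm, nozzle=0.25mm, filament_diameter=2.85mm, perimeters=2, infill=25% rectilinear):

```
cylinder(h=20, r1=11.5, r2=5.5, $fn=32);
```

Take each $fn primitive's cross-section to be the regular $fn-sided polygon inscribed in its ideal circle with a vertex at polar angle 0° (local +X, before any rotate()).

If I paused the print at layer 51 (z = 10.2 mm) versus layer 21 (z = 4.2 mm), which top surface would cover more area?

layer 21 (z = 4.2 mm)

Layer 51 (z = 10.2): the cone (r1=11.5→r2=5.5) has section circumradius 8.440 here — a regular 32-gon (area = (32/2)·8.440²·sin(360°/32) = 222.35 mm²). So its area = 222.35 mm². Layer 21 (z = 4.2): the cone contributes a regular 32-gon of circumradius 10.240 (interpolated between r1=11.5 and r2=5.5 at t=0.210) (area = (32/2)·10.240²·sin(360°/32) = 327.31 mm²). So its area = 327.31 mm². Layer 21 is larger (327.31 vs 222.35 mm²).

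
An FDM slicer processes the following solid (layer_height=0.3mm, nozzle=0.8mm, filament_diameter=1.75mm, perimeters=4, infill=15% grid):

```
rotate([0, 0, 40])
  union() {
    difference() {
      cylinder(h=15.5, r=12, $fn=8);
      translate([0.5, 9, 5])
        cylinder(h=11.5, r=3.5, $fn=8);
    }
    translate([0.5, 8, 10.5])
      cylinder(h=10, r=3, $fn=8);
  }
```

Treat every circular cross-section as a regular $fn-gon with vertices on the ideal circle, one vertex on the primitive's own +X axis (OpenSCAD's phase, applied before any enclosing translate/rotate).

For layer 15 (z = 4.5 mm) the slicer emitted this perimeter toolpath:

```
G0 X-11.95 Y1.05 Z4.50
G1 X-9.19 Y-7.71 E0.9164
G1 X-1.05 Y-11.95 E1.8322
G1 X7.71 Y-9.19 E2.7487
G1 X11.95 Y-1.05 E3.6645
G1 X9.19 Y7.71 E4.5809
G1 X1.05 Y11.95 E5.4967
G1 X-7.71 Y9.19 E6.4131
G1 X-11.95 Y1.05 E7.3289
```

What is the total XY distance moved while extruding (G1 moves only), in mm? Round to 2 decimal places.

Sum the Euclidean lengths of each G1 segment: total = 73.45 mm.

73.45 mm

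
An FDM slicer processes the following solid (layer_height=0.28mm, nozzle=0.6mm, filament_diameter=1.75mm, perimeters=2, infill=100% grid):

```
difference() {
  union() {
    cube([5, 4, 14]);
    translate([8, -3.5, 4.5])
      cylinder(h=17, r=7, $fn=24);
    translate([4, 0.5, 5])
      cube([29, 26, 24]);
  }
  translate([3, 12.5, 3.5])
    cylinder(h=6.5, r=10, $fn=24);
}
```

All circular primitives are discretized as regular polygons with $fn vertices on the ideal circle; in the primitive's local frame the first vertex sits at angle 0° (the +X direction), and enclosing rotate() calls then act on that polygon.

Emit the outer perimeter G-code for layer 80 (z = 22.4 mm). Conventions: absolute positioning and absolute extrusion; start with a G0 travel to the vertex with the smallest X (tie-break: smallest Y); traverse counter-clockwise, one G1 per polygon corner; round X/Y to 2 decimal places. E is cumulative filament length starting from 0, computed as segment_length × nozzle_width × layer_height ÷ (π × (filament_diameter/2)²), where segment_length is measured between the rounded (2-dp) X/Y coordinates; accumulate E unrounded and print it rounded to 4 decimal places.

At z = 22.4 mm: the cube is absent (z outside [0, 14]); the cylinder at (8, -3.5) is absent (z outside [4.5, 21.5]); the cube at (4, 0.5) (footprint 29×26) is included at this height; Taking the union: only the 29×26 cube at (4, 0.5) is present, so the union is just that shape — 1 connected region; the cylinder at (3, 12.5) is absent (z outside [3.5, 10]); Taking the first minus the rest: none of the subtracted shapes is present at this height, so the result so far is unchanged — 1 connected region. The outline is a single polygon with 4 vertices. Extrusion per mm of travel: 0.6 × 0.28 / (π × 0.875²) = 0.069846. Accumulating E over each segment gives final E = 7.6831.

G0 X4.00 Y0.50 Z22.40
G1 X33.00 Y0.50 E2.0255
G1 X33.00 Y26.50 E3.8415
G1 X4.00 Y26.50 E5.8671
G1 X4.00 Y0.50 E7.6831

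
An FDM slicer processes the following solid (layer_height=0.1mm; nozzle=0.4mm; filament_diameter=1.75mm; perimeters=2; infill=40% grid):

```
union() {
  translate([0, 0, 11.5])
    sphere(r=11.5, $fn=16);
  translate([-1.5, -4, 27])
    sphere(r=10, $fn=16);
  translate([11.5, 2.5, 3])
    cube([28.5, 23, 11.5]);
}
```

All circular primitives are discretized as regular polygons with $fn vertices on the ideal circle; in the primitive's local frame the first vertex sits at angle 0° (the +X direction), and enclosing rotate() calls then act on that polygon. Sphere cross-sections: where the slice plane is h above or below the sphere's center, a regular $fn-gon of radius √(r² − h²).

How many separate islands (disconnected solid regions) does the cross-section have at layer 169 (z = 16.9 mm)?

1

At z = 16.9 mm: the r=11.5 sphere slices to a regular 16-gon of circumradius 10.153 (√(r²−h²) with h=5.4 from center); the sphere at (-1.5, -4) is absent (|z−center|=10.100 > r=10); the cube at (11.5, 2.5) does not reach this height (z outside [3, 14.5]); Taking the union: only the r=11.5 sphere is present, so the union is just that shape — 1 connected region. Overall, the cross-section is a single solid region. Island count = 1.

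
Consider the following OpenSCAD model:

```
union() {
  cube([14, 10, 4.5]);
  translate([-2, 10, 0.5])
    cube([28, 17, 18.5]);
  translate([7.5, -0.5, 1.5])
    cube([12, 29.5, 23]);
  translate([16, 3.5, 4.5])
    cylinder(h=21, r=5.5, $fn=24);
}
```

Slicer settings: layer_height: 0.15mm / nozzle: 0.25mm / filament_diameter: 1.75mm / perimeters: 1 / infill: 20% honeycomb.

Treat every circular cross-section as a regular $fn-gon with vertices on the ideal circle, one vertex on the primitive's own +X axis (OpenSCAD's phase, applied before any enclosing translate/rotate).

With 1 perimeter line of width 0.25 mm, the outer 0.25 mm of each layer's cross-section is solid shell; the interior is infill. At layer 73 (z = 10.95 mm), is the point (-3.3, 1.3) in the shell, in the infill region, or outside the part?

At z = 10.95 mm: the cube does not reach this height (z outside [0, 4.5]); the 28×17 cube at (-2, 10) contributes its full rectangle; the 12×29.5 cube at (7.5, -0.5) contributes its full rectangle; the cylinder at (16, 3.5): section is a regular 24-gon, circumradius r=5.5; Merging all regions: the regions partially overlap (shared area 278.95 mm²), so overlapping operands fuse into one piece — 1 connected region. Overall, the cross-section is a single solid region. The nearest boundary edge runs (7.50, 10.00)→(-2.00, 10.00); distance from the point to it = 8.80 mm. The point is not inside any of the regions above, so it lies outside the cross-section (8.80 mm from the nearest boundary).

outside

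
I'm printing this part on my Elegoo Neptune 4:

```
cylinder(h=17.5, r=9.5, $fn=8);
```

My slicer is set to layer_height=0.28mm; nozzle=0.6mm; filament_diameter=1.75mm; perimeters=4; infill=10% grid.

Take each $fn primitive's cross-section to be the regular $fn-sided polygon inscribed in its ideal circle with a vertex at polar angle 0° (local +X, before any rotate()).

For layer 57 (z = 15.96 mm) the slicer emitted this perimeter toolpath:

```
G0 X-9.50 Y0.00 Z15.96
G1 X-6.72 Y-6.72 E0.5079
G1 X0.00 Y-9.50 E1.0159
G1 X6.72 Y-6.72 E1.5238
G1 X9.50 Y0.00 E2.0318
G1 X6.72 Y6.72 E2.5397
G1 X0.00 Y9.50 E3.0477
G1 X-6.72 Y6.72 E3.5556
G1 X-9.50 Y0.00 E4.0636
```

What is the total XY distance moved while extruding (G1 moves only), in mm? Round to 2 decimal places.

58.18 mm

Sum the Euclidean lengths of each G1 segment: total = 58.18 mm.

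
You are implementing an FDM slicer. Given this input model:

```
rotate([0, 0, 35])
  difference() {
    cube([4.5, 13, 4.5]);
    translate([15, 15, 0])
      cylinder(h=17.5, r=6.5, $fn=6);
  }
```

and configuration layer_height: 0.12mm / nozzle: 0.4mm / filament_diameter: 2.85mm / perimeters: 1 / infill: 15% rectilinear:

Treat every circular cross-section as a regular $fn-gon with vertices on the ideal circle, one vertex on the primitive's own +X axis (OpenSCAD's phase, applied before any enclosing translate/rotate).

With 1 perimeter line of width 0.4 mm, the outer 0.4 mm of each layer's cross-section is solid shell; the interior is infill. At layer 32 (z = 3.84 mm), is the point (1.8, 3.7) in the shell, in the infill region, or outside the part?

infill

At z = 3.84 mm: the cube (footprint 4.5×13) is included at this height; the r=6.5 cylinder at (15, 15) gives a regular 6-gon of circumradius 6.5 (constant along its height); After the difference (first − rest): starting from the 4.5×13 cube, the r=6.5 cylinder at (15, 15) misses the remaining region (no effect) — 1 connected region; (rotated 35° about Z; rotation is an isometry so areas/perimeters/island counts are preserved). Overall, the cross-section is a single solid region. Undo the 35° rotation: the query point maps to (3.597, 1.998) in the un-rotated model frame. The nearest boundary edge runs (4.50, 13.00)→(4.50, 0.00); distance from the point to it = 0.90 mm. The point is inside the cross-section and 0.90 mm from the nearest boundary — more than the 0.4 mm shell width (1 × 0.4), so it's in the infill interior.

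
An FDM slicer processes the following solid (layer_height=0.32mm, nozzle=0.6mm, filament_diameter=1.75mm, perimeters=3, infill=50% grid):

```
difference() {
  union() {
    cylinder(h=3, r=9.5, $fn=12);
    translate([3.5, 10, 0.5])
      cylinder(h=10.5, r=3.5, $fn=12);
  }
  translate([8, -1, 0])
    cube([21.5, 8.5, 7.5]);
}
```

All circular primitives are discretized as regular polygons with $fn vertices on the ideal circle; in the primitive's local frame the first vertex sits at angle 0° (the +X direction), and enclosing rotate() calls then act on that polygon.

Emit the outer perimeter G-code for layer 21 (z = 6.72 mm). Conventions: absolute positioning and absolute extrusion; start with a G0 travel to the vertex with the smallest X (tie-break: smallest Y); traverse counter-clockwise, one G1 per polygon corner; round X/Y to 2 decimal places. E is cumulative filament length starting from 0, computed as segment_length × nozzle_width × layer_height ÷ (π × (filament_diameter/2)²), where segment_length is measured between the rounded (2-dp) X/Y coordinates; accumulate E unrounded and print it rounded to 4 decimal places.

G0 X0.00 Y10.00 Z6.72
G1 X0.47 Y8.25 E0.1446
G1 X1.75 Y6.97 E0.2891
G1 X3.50 Y6.50 E0.4338
G1 X5.25 Y6.97 E0.5784
G1 X6.53 Y8.25 E0.7229
G1 X7.00 Y10.00 E0.8676
G1 X6.53 Y11.75 E1.0122
G1 X5.25 Y13.03 E1.1567
G1 X3.50 Y13.50 E1.3013
G1 X1.75 Y13.03 E1.4460
G1 X0.47 Y11.75 E1.5905
G1 X0.00 Y10.00 E1.7351

At z = 6.72 mm: the cylinder is absent (z outside [0, 3]); the r=3.5 cylinder at (3.5, 10) contributes a regular 12-gon of circumradius 3.5; Combining (union): only the r=3.5 cylinder at (3.5, 10) is present, so the union is just that shape — 1 connected region; the cube at (8, -1) is present — its section is the full 21.5×8.5 rectangle; Subtracting the remaining from the first: starting from the result so far, the 21.5×8.5 cube at (8, -1) misses the remaining region (no effect) — 1 connected region. The outline is a single polygon with 12 vertices. Extrusion per mm of travel: 0.6 × 0.32 / (π × 0.875²) = 0.079824. Accumulating E over each segment gives final E = 1.7351.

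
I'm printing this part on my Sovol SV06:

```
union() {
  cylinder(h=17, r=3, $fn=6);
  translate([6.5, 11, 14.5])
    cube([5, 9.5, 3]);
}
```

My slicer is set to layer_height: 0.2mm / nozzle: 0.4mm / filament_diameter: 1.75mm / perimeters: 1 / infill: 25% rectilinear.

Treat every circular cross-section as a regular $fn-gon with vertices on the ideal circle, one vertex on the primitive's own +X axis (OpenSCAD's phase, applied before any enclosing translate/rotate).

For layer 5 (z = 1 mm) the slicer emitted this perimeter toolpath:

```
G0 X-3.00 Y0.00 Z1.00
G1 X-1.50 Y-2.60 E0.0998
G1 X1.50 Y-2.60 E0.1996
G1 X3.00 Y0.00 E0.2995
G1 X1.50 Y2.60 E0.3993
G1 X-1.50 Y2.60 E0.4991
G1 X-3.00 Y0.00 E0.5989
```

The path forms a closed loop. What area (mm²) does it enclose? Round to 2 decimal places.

23.40 mm²

Apply the shoelace formula to the sequence of (X, Y) vertices; enclosed area = 23.40 mm².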